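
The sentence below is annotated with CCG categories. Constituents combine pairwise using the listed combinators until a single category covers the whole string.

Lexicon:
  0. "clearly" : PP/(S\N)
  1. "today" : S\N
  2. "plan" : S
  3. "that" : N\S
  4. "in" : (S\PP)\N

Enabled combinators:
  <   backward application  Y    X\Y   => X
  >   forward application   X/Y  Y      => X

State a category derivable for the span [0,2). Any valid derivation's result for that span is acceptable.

[0,5] S   <
  [0,2] PP   >
    [0,1] "clearly" : PP/(S\N)
    [1,2] "today" : S\N
  [2,5] S\PP   <
    [2,4] N   <
      [2,3] "plan" : S
      [3,4] "that" : N\S
    [4,5] "in" : (S\PP)\N

PP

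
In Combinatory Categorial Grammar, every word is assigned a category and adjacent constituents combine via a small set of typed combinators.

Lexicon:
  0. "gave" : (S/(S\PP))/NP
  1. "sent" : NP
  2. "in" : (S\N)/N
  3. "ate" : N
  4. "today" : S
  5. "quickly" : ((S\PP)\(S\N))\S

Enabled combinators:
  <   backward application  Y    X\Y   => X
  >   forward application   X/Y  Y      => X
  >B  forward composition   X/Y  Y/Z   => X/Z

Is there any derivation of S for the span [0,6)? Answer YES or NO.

[0,6] S   >
  [0,2] S/(S\PP)   >
    [0,1] "gave" : (S/(S\PP))/NP
    [1,2] "sent" : NP
  [2,6] S\PP   <
    [2,4] S\N   >
      [2,3] "in" : (S\N)/N
      [3,4] "ate" : N
    [4,6] (S\PP)\(S\N)   <
      [4,5] "today" : S
      [5,6] "quickly" : ((S\PP)\(S\N))\S

YES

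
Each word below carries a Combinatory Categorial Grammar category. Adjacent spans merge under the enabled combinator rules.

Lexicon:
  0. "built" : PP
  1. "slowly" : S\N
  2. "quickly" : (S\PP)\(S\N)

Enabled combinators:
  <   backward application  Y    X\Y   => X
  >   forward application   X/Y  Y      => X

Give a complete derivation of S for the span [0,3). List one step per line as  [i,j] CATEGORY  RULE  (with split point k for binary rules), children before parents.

[0,3] S   <
  [0,1] "built" : PP
  [1,3] S\PP   <
    [1,2] "slowly" : S\N
    [2,3] "quickly" : (S\PP)\(S\N)

[0,1] PP  lex  "built"
[1,2] S\N  lex  "slowly"
[2,3] (S\PP)\(S\N)  lex  "quickly"
[1,3] S\PP  <  k=2
[0,3] S  <  k=1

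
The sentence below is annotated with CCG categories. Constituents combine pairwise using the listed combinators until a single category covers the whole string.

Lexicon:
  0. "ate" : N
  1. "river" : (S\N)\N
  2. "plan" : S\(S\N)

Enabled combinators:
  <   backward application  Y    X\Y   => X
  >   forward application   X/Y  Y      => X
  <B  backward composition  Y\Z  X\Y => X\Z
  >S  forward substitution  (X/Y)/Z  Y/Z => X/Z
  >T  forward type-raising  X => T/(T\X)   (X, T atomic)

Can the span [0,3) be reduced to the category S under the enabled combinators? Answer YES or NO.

[0,3] S   <
  [0,2] S\N   <
    [0,1] "ate" : N
    [1,2] "river" : (S\N)\N
  [2,3] "plan" : S\(S\N)

YES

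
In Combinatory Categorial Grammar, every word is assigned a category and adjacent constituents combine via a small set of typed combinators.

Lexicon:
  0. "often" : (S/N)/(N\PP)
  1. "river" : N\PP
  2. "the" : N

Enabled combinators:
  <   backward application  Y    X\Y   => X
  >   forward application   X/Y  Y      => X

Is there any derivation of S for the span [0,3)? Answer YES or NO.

[0,3] S   >
  [0,2] S/N   >
    [0,1] "often" : (S/N)/(N\PP)
    [1,2] "river" : N\PP
  [2,3] "the" : N

YES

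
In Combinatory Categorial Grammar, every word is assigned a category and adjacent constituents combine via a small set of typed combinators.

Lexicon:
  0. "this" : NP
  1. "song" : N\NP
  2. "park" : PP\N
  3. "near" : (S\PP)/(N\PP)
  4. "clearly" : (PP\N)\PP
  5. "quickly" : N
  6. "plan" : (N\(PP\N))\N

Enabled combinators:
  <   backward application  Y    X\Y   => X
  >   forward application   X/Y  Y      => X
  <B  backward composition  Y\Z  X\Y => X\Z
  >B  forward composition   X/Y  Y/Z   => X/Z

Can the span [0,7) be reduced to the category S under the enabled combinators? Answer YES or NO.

[0,7] S   <
  [0,3] PP   <
    [0,2] N   <
      [0,1] "this" : NP
      [1,2] "song" : N\NP
    [2,3] "park" : PP\N
  [3,7] S\PP   >
    [3,4] "near" : (S\PP)/(N\PP)
    [4,7] N\PP   <B
      [4,5] "clearly" : (PP\N)\PP
      [5,7] N\(PP\N)   <
        [5,6] "quickly" : N
        [6,7] "plan" : (N\(PP\N))\N

YES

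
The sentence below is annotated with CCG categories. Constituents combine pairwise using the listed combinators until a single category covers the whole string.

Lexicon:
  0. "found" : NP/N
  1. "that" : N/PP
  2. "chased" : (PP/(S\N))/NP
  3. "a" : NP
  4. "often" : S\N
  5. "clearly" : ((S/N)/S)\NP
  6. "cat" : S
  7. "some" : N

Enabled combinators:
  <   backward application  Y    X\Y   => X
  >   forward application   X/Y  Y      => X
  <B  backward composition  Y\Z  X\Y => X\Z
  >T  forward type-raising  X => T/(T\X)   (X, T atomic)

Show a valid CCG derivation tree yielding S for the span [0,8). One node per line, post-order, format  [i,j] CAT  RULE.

[0,1] NP/N  lex  "found"
[1,2] N/PP  lex  "that"
[2,3] (PP/(S\N))/NP  lex  "chased"
[3,4] NP  lex  "a"
[2,4] PP/(S\N)  >  k=3
[4,5] S\N  lex  "often"
[2,5] PP  >  k=4
[1,5] N  >  k=2
[0,5] NP  >  k=1
[5,6] ((S/N)/S)\NP  lex  "clearly"
[0,6] (S/N)/S  <  k=5
[6,7] S  lex  "cat"
[0,7] S/N  >  k=6
[7,8] N  lex  "some"
[0,8] S  >  k=7

[0,8] S   >
  [0,7] S/N   >
    [0,6] (S/N)/S   <
      [0,5] NP   >
        [0,1] "found" : NP/N
        [1,5] N   >
          [1,2] "that" : N/PP
          [2,5] PP   >
            [2,4] PP/(S\N)   >
              [2,3] "chased" : (PP/(S\N))/NP
              [3,4] "a" : NP
            [4,5] "often" : S\N
      [5,6] "clearly" : ((S/N)/S)\NP
    [6,7] "cat" : S
  [7,8] "some" : N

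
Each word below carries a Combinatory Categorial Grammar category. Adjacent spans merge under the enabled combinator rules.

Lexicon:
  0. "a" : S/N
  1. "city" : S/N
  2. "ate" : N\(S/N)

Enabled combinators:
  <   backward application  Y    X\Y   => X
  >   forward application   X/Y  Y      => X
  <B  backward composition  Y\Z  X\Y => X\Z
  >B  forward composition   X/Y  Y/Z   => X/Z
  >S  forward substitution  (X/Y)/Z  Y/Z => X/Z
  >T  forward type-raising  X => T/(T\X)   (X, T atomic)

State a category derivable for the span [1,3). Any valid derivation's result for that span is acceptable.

N

[0,3] S   >
  [0,1] "a" : S/N
  [1,3] N   <
    [1,2] "city" : S/N
    [2,3] "ate" : N\(S/N)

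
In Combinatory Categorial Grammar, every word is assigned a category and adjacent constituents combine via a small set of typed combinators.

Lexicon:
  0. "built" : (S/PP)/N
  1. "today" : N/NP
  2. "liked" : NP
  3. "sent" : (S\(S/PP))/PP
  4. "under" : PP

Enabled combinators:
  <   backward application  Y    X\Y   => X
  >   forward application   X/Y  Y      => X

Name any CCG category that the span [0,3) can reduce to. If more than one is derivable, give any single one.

[0,5] S   <
  [0,3] S/PP   >
    [0,1] "built" : (S/PP)/N
    [1,3] N   >
      [1,2] "today" : N/NP
      [2,3] "liked" : NP
  [3,5] S\(S/PP)   >
    [3,4] "sent" : (S\(S/PP))/PP
    [4,5] "under" : PP

S/PP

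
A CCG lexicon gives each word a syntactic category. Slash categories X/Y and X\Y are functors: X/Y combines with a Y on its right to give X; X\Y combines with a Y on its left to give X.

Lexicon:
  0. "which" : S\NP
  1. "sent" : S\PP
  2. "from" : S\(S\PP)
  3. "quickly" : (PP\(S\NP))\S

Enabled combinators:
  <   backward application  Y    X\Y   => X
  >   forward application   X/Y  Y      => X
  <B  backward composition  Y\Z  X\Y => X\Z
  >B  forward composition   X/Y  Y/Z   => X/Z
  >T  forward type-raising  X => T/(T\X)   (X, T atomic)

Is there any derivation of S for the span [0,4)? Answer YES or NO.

S\NP S\PP S\(S\PP) (PP\(S\NP))\S
CKY chart[0,4] = {N/(N\PP), NP/(NP\PP), PP, PP/(PP\PP), S/(S\PP)}; S ∉ chart

NO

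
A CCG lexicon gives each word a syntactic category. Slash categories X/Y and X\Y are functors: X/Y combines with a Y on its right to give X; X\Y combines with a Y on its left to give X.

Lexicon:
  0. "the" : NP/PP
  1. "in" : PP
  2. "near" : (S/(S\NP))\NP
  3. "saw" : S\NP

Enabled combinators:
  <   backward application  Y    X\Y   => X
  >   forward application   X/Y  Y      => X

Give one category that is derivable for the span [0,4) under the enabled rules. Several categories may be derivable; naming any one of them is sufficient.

S

[0,4] S   >
  [0,3] S/(S\NP)   <
    [0,2] NP   >
      [0,1] "the" : NP/PP
      [1,2] "in" : PP
    [2,3] "near" : (S/(S\NP))\NP
  [3,4] "saw" : S\NP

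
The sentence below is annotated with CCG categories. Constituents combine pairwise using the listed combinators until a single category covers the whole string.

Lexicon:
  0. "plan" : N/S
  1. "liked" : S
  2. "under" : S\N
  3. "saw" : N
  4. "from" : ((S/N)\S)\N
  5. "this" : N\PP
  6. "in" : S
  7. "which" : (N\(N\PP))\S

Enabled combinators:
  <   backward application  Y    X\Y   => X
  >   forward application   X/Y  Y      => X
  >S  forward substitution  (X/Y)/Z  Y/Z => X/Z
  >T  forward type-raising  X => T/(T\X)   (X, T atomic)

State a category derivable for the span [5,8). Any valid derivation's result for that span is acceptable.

N

[0,8] S   >
  [0,5] S/N   <
    [0,3] S   <
      [0,2] N   >
        [0,1] "plan" : N/S
        [1,2] "liked" : S
      [2,3] "under" : S\N
    [3,5] (S/N)\S   <
      [3,4] "saw" : N
      [4,5] "from" : ((S/N)\S)\N
  [5,8] N   <
    [5,6] "this" : N\PP
    [6,8] N\(N\PP)   <
      [6,7] "in" : S
      [7,8] "which" : (N\(N\PP))\S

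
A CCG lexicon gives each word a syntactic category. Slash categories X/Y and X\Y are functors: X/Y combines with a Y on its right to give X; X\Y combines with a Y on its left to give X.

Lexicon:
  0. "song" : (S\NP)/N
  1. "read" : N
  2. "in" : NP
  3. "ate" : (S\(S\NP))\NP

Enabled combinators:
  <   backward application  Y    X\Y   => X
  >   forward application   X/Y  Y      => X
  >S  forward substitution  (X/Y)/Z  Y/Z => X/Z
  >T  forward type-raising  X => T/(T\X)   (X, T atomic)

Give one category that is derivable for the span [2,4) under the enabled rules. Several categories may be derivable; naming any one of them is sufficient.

[0,4] S   <
  [0,2] S\NP   >
    [0,1] "song" : (S\NP)/N
    [1,2] "read" : N
  [2,4] S\(S\NP)   <
    [2,3] "in" : NP
    [3,4] "ate" : (S\(S\NP))\NP

S\(S\NP)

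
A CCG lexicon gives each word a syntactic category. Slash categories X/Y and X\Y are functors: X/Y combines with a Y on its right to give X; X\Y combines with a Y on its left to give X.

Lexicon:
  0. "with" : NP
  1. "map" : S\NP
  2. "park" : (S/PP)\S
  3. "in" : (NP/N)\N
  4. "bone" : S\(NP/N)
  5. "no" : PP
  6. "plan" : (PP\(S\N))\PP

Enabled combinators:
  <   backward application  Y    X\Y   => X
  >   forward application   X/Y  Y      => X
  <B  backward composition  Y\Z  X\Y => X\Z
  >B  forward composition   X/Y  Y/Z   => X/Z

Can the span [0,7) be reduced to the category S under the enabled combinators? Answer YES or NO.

[0,7] S   >
  [0,3] S/PP   <
    [0,2] S   <
      [0,1] "with" : NP
      [1,2] "map" : S\NP
    [2,3] "park" : (S/PP)\S
  [3,7] PP   <
    [3,5] S\N   <B
      [3,4] "in" : (NP/N)\N
      [4,5] "bone" : S\(NP/N)
    [5,7] PP\(S\N)   <
      [5,6] "no" : PP
      [6,7] "plan" : (PP\(S\N))\PP

YES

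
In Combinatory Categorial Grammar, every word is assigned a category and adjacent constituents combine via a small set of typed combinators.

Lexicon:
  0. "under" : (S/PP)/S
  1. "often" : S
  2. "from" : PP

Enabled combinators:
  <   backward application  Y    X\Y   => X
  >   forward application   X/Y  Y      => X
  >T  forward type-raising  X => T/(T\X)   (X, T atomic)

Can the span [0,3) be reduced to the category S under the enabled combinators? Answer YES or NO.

[0,3] S   >
  [0,2] S/PP   >
    [0,1] "under" : (S/PP)/S
    [1,2] "often" : S
  [2,3] "from" : PP

YES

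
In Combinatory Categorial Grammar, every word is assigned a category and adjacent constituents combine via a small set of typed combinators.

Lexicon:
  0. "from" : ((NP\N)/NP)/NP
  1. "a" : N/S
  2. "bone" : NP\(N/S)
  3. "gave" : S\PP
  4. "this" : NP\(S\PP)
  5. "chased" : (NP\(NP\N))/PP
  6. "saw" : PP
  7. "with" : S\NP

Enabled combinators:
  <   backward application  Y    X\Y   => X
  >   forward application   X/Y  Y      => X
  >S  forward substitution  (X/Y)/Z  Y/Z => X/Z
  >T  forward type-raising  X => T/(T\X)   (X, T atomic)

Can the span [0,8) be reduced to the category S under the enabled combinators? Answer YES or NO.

[0,8] S   <
  [0,7] NP   <
    [0,5] NP\N   >
      [0,3] (NP\N)/NP   >
        [0,1] "from" : ((NP\N)/NP)/NP
        [1,3] NP   <
          [1,2] "a" : N/S
          [2,3] "bone" : NP\(N/S)
      [3,5] NP   <
        [3,4] "gave" : S\PP
        [4,5] "this" : NP\(S\PP)
    [5,7] NP\(NP\N)   >
      [5,6] "chased" : (NP\(NP\N))/PP
      [6,7] "saw" : PP
  [7,8] "with" : S\NP

YES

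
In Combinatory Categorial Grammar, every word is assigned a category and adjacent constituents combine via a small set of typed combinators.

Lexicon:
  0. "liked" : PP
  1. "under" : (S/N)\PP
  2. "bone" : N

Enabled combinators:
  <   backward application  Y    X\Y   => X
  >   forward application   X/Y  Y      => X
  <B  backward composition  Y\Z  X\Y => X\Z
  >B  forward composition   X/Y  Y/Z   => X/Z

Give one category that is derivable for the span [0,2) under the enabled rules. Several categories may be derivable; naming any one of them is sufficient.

S/N

[0,3] S   >
  [0,2] S/N   <
    [0,1] "liked" : PP
    [1,2] "under" : (S/N)\PP
  [2,3] "bone" : N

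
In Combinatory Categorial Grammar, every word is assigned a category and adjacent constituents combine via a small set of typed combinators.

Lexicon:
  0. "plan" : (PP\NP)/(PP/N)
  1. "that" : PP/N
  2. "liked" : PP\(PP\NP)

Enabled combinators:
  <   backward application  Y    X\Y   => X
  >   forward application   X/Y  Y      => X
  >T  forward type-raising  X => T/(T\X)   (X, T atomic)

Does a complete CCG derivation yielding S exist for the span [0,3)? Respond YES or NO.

(PP\NP)/(PP/N) PP/N PP\(PP\NP)
CKY chart[0,3] = {N/(N\PP), NP/(NP\PP), PP, PP/(PP\PP), S/(S\PP)}; S ∉ chart

NO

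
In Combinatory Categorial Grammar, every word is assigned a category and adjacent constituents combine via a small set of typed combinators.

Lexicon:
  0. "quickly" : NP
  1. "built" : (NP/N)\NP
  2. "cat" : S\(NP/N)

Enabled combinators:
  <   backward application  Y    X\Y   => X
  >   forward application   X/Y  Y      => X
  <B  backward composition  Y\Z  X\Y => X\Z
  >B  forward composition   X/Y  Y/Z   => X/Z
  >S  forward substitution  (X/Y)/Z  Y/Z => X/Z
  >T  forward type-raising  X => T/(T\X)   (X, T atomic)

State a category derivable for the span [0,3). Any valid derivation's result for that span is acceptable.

S

[0,3] S   <
  [0,1] "quickly" : NP
  [1,3] S\NP   <B
    [1,2] "built" : (NP/N)\NP
    [2,3] "cat" : S\(NP/N)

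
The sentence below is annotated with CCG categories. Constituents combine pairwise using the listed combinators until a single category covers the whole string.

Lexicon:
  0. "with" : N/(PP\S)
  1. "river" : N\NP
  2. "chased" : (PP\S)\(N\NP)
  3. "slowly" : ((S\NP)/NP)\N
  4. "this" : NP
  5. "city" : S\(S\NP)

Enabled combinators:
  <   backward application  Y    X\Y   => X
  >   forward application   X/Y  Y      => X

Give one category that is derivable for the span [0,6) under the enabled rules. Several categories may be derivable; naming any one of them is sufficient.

S

[0,6] S   <
  [0,5] S\NP   >
    [0,4] (S\NP)/NP   <
      [0,3] N   >
        [0,1] "with" : N/(PP\S)
        [1,3] PP\S   <
          [1,2] "river" : N\NP
          [2,3] "chased" : (PP\S)\(N\NP)
      [3,4] "slowly" : ((S\NP)/NP)\N
    [4,5] "this" : NP
  [5,6] "city" : S\(S\NP)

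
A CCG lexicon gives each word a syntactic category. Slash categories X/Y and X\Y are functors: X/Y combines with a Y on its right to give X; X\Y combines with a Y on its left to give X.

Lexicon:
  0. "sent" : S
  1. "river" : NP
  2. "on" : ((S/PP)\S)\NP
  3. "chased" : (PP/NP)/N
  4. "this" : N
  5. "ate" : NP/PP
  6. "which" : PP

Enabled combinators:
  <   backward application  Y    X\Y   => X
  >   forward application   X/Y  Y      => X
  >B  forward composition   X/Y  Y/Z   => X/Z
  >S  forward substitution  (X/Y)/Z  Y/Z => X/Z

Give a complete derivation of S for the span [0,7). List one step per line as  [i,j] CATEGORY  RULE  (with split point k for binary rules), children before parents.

[0,7] S   >
  [0,3] S/PP   <
    [0,1] "sent" : S
    [1,3] (S/PP)\S   <
      [1,2] "river" : NP
      [2,3] "on" : ((S/PP)\S)\NP
  [3,7] PP   >
    [3,5] PP/NP   >
      [3,4] "chased" : (PP/NP)/N
      [4,5] "this" : N
    [5,7] NP   >
      [5,6] "ate" : NP/PP
      [6,7] "which" : PP

[0,1] S  lex  "sent"
[1,2] NP  lex  "river"
[2,3] ((S/PP)\S)\NP  lex  "on"
[1,3] (S/PP)\S  <  k=2
[0,3] S/PP  <  k=1
[3,4] (PP/NP)/N  lex  "chased"
[4,5] N  lex  "this"
[3,5] PP/NP  >  k=4
[5,6] NP/PP  lex  "ate"
[6,7] PP  lex  "which"
[5,7] NP  >  k=6
[3,7] PP  >  k=5
[0,7] S  >  k=3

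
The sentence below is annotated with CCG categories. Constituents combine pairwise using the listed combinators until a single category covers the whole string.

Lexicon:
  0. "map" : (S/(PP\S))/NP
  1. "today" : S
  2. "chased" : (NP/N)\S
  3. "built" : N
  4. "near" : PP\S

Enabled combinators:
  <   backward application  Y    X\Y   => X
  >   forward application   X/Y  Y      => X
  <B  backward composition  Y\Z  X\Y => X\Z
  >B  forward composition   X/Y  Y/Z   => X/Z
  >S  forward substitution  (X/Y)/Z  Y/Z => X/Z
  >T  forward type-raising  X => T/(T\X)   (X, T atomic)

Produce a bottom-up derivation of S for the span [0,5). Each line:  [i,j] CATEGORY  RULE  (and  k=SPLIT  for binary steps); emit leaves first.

[0,1] (S/(PP\S))/NP  lex  "map"
[1,2] S  lex  "today"
[2,3] (NP/N)\S  lex  "chased"
[1,3] NP/N  <  k=2
[3,4] N  lex  "built"
[1,4] NP  >  k=3
[0,4] S/(PP\S)  >  k=1
[4,5] PP\S  lex  "near"
[0,5] S  >  k=4

[0,5] S   >
  [0,4] S/(PP\S)   >
    [0,1] "map" : (S/(PP\S))/NP
    [1,4] NP   >
      [1,3] NP/N   <
        [1,2] "today" : S
        [2,3] "chased" : (NP/N)\S
      [3,4] "built" : N
  [4,5] "near" : PP\S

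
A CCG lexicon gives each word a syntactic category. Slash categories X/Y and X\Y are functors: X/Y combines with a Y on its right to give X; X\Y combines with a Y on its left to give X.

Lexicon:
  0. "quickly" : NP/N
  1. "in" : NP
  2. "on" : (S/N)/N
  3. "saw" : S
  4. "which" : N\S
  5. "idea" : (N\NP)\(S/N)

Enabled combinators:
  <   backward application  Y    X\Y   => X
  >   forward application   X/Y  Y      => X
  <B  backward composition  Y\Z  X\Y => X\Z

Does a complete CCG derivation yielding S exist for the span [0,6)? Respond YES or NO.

NP/N NP (S/N)/N S N\S (N\NP)\(S/N)
CKY chart[0,6] = {NP}; S ∉ chart

NO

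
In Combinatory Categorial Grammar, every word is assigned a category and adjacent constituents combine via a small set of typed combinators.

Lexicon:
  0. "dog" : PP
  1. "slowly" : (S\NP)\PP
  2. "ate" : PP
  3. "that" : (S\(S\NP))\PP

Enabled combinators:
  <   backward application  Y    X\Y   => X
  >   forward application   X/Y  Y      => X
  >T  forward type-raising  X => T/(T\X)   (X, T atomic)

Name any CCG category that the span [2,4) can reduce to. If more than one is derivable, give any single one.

[0,4] S   <
  [0,2] S\NP   <
    [0,1] "dog" : PP
    [1,2] "slowly" : (S\NP)\PP
  [2,4] S\(S\NP)   <
    [2,3] "ate" : PP
    [3,4] "that" : (S\(S\NP))\PP

S\(S\NP)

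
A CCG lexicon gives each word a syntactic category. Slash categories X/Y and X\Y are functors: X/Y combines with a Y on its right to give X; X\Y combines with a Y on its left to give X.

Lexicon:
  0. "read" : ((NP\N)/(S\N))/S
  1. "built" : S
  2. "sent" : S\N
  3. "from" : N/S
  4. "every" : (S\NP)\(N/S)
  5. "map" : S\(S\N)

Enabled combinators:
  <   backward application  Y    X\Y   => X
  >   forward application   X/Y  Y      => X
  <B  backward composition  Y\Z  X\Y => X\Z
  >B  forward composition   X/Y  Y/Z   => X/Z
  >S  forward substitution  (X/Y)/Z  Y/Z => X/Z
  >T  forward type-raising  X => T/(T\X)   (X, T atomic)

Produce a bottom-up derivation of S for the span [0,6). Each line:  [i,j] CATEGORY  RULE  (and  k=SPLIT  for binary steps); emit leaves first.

[0,1] ((NP\N)/(S\N))/S  lex  "read"
[1,2] S  lex  "built"
[0,2] (NP\N)/(S\N)  >  k=1
[2,3] S\N  lex  "sent"
[0,3] NP\N  >  k=2
[3,4] N/S  lex  "from"
[4,5] (S\NP)\(N/S)  lex  "every"
[3,5] S\NP  <  k=4
[0,5] S\N  <B  k=3
[5,6] S\(S\N)  lex  "map"
[0,6] S  <  k=5

[0,6] S   <
  [0,5] S\N   <B
    [0,3] NP\N   >
      [0,2] (NP\N)/(S\N)   >
        [0,1] "read" : ((NP\N)/(S\N))/S
        [1,2] "built" : S
      [2,3] "sent" : S\N
    [3,5] S\NP   <
      [3,4] "from" : N/S
      [4,5] "every" : (S\NP)\(N/S)
  [5,6] "map" : S\(S\N)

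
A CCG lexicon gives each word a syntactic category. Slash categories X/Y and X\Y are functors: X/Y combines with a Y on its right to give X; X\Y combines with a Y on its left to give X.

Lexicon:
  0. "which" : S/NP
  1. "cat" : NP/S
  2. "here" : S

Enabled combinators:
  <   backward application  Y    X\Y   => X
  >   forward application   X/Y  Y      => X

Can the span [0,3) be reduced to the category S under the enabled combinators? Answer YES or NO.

YES

[0,3] S   >
  [0,1] "which" : S/NP
  [1,3] NP   >
    [1,2] "cat" : NP/S
    [2,3] "here" : S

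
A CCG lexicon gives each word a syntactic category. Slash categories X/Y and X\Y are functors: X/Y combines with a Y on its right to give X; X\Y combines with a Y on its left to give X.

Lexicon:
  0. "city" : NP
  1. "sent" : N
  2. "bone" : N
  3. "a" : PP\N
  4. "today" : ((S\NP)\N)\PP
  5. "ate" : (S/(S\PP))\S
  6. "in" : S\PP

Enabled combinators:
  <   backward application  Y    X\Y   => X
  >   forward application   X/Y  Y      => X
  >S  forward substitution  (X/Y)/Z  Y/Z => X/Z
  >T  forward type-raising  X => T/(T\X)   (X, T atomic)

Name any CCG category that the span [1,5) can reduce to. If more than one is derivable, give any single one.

S\NP

[0,7] S   >
  [0,6] S/(S\PP)   <
    [0,5] S   <
      [0,1] "city" : NP
      [1,5] S\NP   <
        [1,2] "sent" : N
        [2,5] (S\NP)\N   <
          [2,4] PP   >
            [2,3] PP/(PP\N)   >T
              [2,3] "bone" : N
            [3,4] "a" : PP\N
          [4,5] "today" : ((S\NP)\N)\PP
    [5,6] "ate" : (S/(S\PP))\S
  [6,7] "in" : S\PP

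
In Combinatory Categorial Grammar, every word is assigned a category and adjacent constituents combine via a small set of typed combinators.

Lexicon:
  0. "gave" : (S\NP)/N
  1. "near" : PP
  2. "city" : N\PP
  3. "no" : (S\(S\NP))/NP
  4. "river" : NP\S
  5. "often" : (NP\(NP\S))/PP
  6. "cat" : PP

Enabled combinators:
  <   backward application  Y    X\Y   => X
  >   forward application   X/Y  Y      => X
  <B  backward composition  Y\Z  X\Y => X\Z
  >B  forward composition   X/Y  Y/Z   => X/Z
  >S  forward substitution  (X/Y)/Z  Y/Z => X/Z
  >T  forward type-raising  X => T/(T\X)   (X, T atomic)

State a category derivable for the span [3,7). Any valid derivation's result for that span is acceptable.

[0,7] S   <
  [0,3] S\NP   >
    [0,1] "gave" : (S\NP)/N
    [1,3] N   >
      [1,2] N/(N\PP)   >T
        [1,2] "near" : PP
      [2,3] "city" : N\PP
  [3,7] S\(S\NP)   >
    [3,4] "no" : (S\(S\NP))/NP
    [4,7] NP   <
      [4,5] "river" : NP\S
      [5,7] NP\(NP\S)   >
        [5,6] "often" : (NP\(NP\S))/PP
        [6,7] "cat" : PP

S\(S\NP)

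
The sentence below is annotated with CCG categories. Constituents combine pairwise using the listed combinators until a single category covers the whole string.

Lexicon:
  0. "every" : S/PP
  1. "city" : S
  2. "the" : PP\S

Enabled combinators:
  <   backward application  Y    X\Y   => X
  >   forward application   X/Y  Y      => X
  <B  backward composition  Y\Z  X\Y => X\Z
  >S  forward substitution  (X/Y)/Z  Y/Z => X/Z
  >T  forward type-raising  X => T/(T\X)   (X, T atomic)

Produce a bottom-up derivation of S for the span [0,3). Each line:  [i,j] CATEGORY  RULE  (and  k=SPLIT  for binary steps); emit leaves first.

[0,1] S/PP  lex  "every"
[1,2] S  lex  "city"
[2,3] PP\S  lex  "the"
[1,3] PP  <  k=2
[0,3] S  >  k=1

[0,3] S   >
  [0,1] "every" : S/PP
  [1,3] PP   <
    [1,2] "city" : S
    [2,3] "the" : PP\S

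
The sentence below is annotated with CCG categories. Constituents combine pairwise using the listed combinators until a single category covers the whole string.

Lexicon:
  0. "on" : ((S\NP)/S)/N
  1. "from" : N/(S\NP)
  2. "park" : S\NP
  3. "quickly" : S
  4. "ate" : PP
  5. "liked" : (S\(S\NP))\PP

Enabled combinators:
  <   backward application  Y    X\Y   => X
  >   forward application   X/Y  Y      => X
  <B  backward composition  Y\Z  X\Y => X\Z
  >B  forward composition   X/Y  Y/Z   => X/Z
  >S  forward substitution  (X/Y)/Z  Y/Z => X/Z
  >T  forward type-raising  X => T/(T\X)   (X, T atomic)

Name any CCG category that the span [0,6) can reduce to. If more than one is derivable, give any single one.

[0,6] S   <
  [0,4] S\NP   >
    [0,3] (S\NP)/S   >
      [0,1] "on" : ((S\NP)/S)/N
      [1,3] N   >
        [1,2] "from" : N/(S\NP)
        [2,3] "park" : S\NP
    [3,4] "quickly" : S
  [4,6] S\(S\NP)   <
    [4,5] "ate" : PP
    [5,6] "liked" : (S\(S\NP))\PP

S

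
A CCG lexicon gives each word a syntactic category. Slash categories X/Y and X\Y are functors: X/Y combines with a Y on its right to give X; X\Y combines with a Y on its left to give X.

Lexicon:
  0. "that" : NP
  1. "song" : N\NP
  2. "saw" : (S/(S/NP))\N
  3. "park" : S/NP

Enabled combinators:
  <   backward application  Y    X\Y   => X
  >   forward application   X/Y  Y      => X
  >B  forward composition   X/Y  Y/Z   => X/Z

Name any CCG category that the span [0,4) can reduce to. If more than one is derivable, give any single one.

S

[0,4] S   >
  [0,3] S/(S/NP)   <
    [0,2] N   <
      [0,1] "that" : NP
      [1,2] "song" : N\NP
    [2,3] "saw" : (S/(S/NP))\N
  [3,4] "park" : S/NP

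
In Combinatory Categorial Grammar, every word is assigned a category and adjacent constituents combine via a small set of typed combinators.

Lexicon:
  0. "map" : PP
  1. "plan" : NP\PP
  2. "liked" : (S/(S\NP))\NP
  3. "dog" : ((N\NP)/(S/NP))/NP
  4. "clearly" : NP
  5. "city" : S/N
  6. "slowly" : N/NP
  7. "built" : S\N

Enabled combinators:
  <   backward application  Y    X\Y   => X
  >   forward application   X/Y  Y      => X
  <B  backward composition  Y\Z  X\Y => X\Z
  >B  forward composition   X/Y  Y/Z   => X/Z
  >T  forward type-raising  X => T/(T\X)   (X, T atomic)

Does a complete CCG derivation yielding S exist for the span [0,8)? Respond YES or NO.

YES

[0,8] S   >
  [0,3] S/(S\NP)   <
    [0,2] NP   >
      [0,1] NP/(NP\PP)   >T
        [0,1] "map" : PP
      [1,2] "plan" : NP\PP
    [2,3] "liked" : (S/(S\NP))\NP
  [3,8] S\NP   <B
    [3,7] N\NP   >
      [3,5] (N\NP)/(S/NP)   >
        [3,4] "dog" : ((N\NP)/(S/NP))/NP
        [4,5] "clearly" : NP
      [5,7] S/NP   >B
        [5,6] "city" : S/N
        [6,7] "slowly" : N/NP
    [7,8] "built" : S\N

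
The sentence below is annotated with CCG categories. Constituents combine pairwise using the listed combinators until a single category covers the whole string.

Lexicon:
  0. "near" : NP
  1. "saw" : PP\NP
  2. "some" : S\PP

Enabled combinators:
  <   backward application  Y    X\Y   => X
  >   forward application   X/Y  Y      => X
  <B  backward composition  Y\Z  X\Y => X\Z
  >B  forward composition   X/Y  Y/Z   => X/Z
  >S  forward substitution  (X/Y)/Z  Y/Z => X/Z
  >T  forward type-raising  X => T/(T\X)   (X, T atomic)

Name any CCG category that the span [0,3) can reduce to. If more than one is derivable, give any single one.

[0,3] S   <
  [0,1] "near" : NP
  [1,3] S\NP   <B
    [1,2] "saw" : PP\NP
    [2,3] "some" : S\PP

S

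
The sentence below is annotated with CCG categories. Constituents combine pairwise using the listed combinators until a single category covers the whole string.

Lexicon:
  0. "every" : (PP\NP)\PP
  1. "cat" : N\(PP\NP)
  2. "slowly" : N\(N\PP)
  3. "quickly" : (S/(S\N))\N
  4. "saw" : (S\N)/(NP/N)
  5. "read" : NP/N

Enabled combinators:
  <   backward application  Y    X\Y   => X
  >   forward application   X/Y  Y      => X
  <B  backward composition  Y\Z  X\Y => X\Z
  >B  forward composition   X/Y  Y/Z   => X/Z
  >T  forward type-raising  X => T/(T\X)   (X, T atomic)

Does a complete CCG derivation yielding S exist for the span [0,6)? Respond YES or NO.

YES

[0,6] S   >
  [0,4] S/(S\N)   <
    [0,3] N   <
      [0,2] N\PP   <B
        [0,1] "every" : (PP\NP)\PP
        [1,2] "cat" : N\(PP\NP)
      [2,3] "slowly" : N\(N\PP)
    [3,4] "quickly" : (S/(S\N))\N
  [4,6] S\N   >
    [4,5] "saw" : (S\N)/(NP/N)
    [5,6] "read" : NP/N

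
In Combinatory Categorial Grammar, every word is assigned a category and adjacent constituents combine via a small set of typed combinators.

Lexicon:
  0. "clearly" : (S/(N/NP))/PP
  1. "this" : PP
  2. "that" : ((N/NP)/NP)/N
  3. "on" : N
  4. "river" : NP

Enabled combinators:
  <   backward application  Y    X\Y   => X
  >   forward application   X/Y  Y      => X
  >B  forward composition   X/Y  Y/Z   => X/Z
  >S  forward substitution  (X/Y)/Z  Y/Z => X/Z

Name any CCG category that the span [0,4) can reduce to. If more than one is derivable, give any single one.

[0,5] S   >
  [0,4] S/NP   >B
    [0,2] S/(N/NP)   >
      [0,1] "clearly" : (S/(N/NP))/PP
      [1,2] "this" : PP
    [2,4] (N/NP)/NP   >
      [2,3] "that" : ((N/NP)/NP)/N
      [3,4] "on" : N
  [4,5] "river" : NP

S/NP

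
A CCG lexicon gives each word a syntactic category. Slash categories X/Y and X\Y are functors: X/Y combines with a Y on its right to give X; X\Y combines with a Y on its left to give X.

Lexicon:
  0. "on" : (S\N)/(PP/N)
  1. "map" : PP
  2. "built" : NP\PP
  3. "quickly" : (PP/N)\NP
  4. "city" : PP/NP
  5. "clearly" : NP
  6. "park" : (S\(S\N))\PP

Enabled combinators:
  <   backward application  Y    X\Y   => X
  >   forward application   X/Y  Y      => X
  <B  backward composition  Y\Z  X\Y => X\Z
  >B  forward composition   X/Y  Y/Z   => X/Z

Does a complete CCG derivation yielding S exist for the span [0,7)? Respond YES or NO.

[0,7] S   <
  [0,4] S\N   >
    [0,1] "on" : (S\N)/(PP/N)
    [1,4] PP/N   <
      [1,3] NP   <
        [1,2] "map" : PP
        [2,3] "built" : NP\PP
      [3,4] "quickly" : (PP/N)\NP
  [4,7] S\(S\N)   <
    [4,6] PP   >
      [4,5] "city" : PP/NP
      [5,6] "clearly" : NP
    [6,7] "park" : (S\(S\N))\PP

YES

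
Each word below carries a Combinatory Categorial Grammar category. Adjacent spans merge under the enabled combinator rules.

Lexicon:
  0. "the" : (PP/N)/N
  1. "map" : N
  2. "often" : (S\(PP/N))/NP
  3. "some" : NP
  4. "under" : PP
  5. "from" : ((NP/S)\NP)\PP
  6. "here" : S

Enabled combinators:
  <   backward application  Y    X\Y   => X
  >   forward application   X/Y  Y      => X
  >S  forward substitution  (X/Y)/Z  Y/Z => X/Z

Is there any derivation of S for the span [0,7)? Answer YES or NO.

[0,7] S   <
  [0,2] PP/N   >
    [0,1] "the" : (PP/N)/N
    [1,2] "map" : N
  [2,7] S\(PP/N)   >
    [2,3] "often" : (S\(PP/N))/NP
    [3,7] NP   >
      [3,6] NP/S   <
        [3,4] "some" : NP
        [4,6] (NP/S)\NP   <
          [4,5] "under" : PP
          [5,6] "from" : ((NP/S)\NP)\PP
      [6,7] "here" : S

YES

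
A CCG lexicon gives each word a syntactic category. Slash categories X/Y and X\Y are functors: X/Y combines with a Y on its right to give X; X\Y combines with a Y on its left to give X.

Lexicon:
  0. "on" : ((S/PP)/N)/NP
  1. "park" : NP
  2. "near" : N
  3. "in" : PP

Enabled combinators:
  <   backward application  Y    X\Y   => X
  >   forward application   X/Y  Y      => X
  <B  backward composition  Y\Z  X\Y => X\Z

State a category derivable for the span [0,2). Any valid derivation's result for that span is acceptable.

[0,4] S   >
  [0,3] S/PP   >
    [0,2] (S/PP)/N   >
      [0,1] "on" : ((S/PP)/N)/NP
      [1,2] "park" : NP
    [2,3] "near" : N
  [3,4] "in" : PP

(S/PP)/N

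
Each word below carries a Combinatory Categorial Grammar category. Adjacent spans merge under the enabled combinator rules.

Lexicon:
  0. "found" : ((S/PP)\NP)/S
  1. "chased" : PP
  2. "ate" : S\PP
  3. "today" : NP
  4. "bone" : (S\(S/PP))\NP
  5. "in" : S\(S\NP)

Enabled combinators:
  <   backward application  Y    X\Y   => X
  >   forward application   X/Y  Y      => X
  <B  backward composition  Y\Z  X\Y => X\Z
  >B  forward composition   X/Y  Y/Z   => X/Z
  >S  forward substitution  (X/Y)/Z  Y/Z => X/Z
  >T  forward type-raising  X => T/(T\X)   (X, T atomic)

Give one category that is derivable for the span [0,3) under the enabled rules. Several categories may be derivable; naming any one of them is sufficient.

[0,6] S   <
  [0,5] S\NP   <B
    [0,3] (S/PP)\NP   >
      [0,1] "found" : ((S/PP)\NP)/S
      [1,3] S   >
        [1,2] S/(S\PP)   >T
          [1,2] "chased" : PP
        [2,3] "ate" : S\PP
    [3,5] S\(S/PP)   <
      [3,4] "today" : NP
      [4,5] "bone" : (S\(S/PP))\NP
  [5,6] "in" : S\(S\NP)

(S/PP)\NP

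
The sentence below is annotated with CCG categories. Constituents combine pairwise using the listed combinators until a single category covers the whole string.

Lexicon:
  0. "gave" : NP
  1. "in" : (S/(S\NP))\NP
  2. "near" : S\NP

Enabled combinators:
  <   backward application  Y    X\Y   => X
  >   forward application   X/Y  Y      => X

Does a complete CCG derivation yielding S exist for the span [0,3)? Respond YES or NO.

YES

[0,3] S   >
  [0,2] S/(S\NP)   <
    [0,1] "gave" : NP
    [1,2] "in" : (S/(S\NP))\NP
  [2,3] "near" : S\NP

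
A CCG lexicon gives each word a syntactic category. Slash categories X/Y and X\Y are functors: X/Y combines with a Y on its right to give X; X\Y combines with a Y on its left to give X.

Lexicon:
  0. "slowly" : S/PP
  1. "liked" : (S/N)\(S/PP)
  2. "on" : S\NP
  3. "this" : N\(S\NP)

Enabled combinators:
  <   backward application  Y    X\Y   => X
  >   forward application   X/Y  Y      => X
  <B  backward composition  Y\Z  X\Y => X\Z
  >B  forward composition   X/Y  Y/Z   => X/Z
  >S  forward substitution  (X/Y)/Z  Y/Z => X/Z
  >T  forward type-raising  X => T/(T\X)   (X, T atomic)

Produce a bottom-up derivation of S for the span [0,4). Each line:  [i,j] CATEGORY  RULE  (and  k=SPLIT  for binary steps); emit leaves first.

[0,4] S   >
  [0,2] S/N   <
    [0,1] "slowly" : S/PP
    [1,2] "liked" : (S/N)\(S/PP)
  [2,4] N   <
    [2,3] "on" : S\NP
    [3,4] "this" : N\(S\NP)

[0,1] S/PP  lex  "slowly"
[1,2] (S/N)\(S/PP)  lex  "liked"
[0,2] S/N  <  k=1
[2,3] S\NP  lex  "on"
[3,4] N\(S\NP)  lex  "this"
[2,4] N  <  k=3
[0,4] S  >  k=2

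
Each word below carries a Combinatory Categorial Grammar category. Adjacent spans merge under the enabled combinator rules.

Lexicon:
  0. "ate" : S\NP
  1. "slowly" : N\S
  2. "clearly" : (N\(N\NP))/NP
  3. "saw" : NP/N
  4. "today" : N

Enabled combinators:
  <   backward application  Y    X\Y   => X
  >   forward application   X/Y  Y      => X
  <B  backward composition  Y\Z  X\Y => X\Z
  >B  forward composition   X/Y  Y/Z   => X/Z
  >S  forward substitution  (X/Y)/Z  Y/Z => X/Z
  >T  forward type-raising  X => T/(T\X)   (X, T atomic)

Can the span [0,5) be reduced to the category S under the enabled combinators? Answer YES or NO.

S\NP N\S (N\(N\NP))/NP NP/N N
CKY chart[0,5] = {N, N/(N\N), NP/(NP\N), PP/(PP\N), S/(S\N)}; S ∉ chart

NO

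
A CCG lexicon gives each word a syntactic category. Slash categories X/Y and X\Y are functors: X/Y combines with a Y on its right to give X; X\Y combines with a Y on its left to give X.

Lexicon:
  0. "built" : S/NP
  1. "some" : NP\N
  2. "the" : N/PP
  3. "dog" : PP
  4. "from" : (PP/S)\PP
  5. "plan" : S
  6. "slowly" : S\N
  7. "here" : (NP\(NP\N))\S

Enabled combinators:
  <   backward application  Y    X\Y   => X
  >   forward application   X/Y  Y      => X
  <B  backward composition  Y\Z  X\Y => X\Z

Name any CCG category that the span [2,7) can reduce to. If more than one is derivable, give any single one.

[0,8] S   >
  [0,1] "built" : S/NP
  [1,8] NP   <
    [1,2] "some" : NP\N
    [2,8] NP\(NP\N)   <
      [2,7] S   <
        [2,6] N   >
          [2,3] "the" : N/PP
          [3,6] PP   >
            [3,5] PP/S   <
              [3,4] "dog" : PP
              [4,5] "from" : (PP/S)\PP
            [5,6] "plan" : S
        [6,7] "slowly" : S\N
      [7,8] "here" : (NP\(NP\N))\S

S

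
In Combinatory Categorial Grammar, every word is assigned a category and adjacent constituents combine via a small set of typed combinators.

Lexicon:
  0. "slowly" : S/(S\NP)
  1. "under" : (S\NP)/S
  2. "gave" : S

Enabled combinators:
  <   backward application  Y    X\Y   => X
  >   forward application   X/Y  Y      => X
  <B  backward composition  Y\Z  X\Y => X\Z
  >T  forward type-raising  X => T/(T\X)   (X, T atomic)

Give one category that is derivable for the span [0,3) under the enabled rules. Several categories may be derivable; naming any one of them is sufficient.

[0,3] S   >
  [0,1] "slowly" : S/(S\NP)
  [1,3] S\NP   >
    [1,2] "under" : (S\NP)/S
    [2,3] "gave" : S

S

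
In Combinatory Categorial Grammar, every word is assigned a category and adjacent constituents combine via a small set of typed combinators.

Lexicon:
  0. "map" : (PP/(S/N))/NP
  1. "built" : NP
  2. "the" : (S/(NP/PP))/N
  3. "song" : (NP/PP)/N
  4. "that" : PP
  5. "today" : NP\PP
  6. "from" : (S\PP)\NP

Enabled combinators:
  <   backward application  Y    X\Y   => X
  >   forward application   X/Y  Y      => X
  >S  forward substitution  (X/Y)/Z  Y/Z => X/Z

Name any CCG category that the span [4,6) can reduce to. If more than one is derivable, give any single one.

NP

[0,7] S   <
  [0,4] PP   >
    [0,2] PP/(S/N)   >
      [0,1] "map" : (PP/(S/N))/NP
      [1,2] "built" : NP
    [2,4] S/N   >S
      [2,3] "the" : (S/(NP/PP))/N
      [3,4] "song" : (NP/PP)/N
  [4,7] S\PP   <
    [4,6] NP   <
      [4,5] "that" : PP
      [5,6] "today" : NP\PP
    [6,7] "from" : (S\PP)\NP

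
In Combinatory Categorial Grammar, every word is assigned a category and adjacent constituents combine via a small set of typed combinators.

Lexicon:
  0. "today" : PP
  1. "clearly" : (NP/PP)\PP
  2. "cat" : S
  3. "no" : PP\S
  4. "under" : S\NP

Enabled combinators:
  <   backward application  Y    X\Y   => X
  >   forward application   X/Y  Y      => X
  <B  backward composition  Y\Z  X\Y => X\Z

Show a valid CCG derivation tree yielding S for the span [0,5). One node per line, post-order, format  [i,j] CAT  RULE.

[0,1] PP  lex  "today"
[1,2] (NP/PP)\PP  lex  "clearly"
[0,2] NP/PP  <  k=1
[2,3] S  lex  "cat"
[3,4] PP\S  lex  "no"
[2,4] PP  <  k=3
[0,4] NP  >  k=2
[4,5] S\NP  lex  "under"
[0,5] S  <  k=4

[0,5] S   <
  [0,4] NP   >
    [0,2] NP/PP   <
      [0,1] "today" : PP
      [1,2] "clearly" : (NP/PP)\PP
    [2,4] PP   <
      [2,3] "cat" : S
      [3,4] "no" : PP\S
  [4,5] "under" : S\NP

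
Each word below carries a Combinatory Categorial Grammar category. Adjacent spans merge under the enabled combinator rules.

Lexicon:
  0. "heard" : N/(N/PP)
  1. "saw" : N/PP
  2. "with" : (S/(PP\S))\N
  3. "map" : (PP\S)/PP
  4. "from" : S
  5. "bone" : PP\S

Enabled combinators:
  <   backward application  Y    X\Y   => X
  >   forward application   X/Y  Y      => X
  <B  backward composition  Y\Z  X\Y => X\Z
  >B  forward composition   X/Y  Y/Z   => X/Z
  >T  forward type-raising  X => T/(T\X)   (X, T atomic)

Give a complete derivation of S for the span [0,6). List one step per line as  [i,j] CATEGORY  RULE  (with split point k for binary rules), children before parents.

[0,1] N/(N/PP)  lex  "heard"
[1,2] N/PP  lex  "saw"
[0,2] N  >  k=1
[2,3] (S/(PP\S))\N  lex  "with"
[0,3] S/(PP\S)  <  k=2
[3,4] (PP\S)/PP  lex  "map"
[4,5] S  lex  "from"
[5,6] PP\S  lex  "bone"
[4,6] PP  <  k=5
[3,6] PP\S  >  k=4
[0,6] S  >  k=3

[0,6] S   >
  [0,3] S/(PP\S)   <
    [0,2] N   >
      [0,1] "heard" : N/(N/PP)
      [1,2] "saw" : N/PP
    [2,3] "with" : (S/(PP\S))\N
  [3,6] PP\S   >
    [3,4] "map" : (PP\S)/PP
    [4,6] PP   <
      [4,5] "from" : S
      [5,6] "bone" : PP\S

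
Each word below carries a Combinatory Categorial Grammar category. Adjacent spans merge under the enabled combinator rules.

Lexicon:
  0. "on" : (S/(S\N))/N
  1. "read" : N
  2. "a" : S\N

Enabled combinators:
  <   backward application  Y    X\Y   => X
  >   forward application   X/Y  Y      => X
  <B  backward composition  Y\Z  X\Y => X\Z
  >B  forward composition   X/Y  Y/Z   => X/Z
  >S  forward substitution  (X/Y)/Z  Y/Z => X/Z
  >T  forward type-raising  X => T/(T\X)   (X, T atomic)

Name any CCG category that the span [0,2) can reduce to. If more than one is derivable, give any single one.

[0,3] S   >
  [0,2] S/(S\N)   >
    [0,1] "on" : (S/(S\N))/N
    [1,2] "read" : N
  [2,3] "a" : S\N

S/(S\N)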